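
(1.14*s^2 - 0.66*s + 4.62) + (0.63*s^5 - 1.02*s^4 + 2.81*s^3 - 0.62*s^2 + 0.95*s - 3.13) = 0.63*s^5 - 1.02*s^4 + 2.81*s^3 + 0.52*s^2 + 0.29*s + 1.49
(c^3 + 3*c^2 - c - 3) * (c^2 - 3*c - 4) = c^5 - 14*c^3 - 12*c^2 + 13*c + 12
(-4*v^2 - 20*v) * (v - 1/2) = -4*v^3 - 18*v^2 + 10*v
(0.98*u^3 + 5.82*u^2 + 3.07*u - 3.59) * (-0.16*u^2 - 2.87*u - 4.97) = -0.1568*u^5 - 3.7438*u^4 - 22.0652*u^3 - 37.1619*u^2 - 4.9546*u + 17.8423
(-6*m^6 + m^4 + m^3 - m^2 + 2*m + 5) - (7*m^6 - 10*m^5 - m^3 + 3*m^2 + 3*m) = -13*m^6 + 10*m^5 + m^4 + 2*m^3 - 4*m^2 - m + 5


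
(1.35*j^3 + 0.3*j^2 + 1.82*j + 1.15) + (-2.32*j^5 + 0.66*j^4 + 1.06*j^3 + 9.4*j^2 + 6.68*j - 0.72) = -2.32*j^5 + 0.66*j^4 + 2.41*j^3 + 9.7*j^2 + 8.5*j + 0.43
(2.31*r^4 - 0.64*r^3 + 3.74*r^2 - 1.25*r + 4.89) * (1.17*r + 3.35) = 2.7027*r^5 + 6.9897*r^4 + 2.2318*r^3 + 11.0665*r^2 + 1.5338*r + 16.3815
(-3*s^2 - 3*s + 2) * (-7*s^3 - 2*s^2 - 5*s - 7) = 21*s^5 + 27*s^4 + 7*s^3 + 32*s^2 + 11*s - 14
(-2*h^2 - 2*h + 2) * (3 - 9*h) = 18*h^3 + 12*h^2 - 24*h + 6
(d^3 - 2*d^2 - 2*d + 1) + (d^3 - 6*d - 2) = 2*d^3 - 2*d^2 - 8*d - 1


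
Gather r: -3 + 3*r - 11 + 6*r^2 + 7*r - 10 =6*r^2 + 10*r - 24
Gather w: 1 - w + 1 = 2 - w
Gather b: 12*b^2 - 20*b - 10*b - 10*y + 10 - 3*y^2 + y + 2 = 12*b^2 - 30*b - 3*y^2 - 9*y + 12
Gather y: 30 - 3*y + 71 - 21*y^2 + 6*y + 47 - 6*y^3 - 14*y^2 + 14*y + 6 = -6*y^3 - 35*y^2 + 17*y + 154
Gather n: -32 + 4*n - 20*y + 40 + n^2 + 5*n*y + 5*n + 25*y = n^2 + n*(5*y + 9) + 5*y + 8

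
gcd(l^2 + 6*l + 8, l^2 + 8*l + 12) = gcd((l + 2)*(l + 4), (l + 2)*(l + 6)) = l + 2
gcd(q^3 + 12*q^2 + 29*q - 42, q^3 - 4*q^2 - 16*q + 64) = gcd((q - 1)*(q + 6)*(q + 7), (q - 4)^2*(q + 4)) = 1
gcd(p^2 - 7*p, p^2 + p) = p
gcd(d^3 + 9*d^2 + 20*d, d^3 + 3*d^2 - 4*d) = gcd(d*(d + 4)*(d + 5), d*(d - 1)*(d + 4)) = d^2 + 4*d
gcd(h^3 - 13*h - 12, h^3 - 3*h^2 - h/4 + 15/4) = h + 1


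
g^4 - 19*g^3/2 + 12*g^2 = g^2*(g - 8)*(g - 3/2)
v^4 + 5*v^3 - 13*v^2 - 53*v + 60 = (v - 3)*(v - 1)*(v + 4)*(v + 5)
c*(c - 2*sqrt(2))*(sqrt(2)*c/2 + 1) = sqrt(2)*c^3/2 - c^2 - 2*sqrt(2)*c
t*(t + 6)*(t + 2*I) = t^3 + 6*t^2 + 2*I*t^2 + 12*I*t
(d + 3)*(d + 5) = d^2 + 8*d + 15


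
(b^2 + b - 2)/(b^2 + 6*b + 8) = (b - 1)/(b + 4)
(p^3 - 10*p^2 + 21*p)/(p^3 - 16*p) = (p^2 - 10*p + 21)/(p^2 - 16)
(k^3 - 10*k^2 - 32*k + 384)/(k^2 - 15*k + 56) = (k^2 - 2*k - 48)/(k - 7)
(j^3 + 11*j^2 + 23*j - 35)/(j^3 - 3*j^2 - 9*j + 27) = (j^3 + 11*j^2 + 23*j - 35)/(j^3 - 3*j^2 - 9*j + 27)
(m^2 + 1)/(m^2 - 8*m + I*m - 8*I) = (m - I)/(m - 8)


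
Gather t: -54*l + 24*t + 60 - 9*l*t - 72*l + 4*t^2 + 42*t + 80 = -126*l + 4*t^2 + t*(66 - 9*l) + 140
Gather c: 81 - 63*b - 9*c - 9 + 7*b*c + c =-63*b + c*(7*b - 8) + 72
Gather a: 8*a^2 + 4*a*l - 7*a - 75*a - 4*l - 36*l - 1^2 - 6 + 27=8*a^2 + a*(4*l - 82) - 40*l + 20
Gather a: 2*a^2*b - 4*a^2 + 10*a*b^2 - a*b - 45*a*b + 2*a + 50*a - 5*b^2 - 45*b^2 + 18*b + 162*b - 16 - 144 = a^2*(2*b - 4) + a*(10*b^2 - 46*b + 52) - 50*b^2 + 180*b - 160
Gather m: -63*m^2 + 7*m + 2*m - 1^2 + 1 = -63*m^2 + 9*m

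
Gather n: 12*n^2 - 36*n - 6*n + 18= 12*n^2 - 42*n + 18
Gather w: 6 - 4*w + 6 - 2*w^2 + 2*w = -2*w^2 - 2*w + 12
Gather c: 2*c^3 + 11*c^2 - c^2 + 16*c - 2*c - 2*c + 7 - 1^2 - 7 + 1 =2*c^3 + 10*c^2 + 12*c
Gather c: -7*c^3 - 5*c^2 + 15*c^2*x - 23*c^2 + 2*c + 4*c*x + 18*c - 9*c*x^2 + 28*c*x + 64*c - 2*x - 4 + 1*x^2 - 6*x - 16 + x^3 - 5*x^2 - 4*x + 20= -7*c^3 + c^2*(15*x - 28) + c*(-9*x^2 + 32*x + 84) + x^3 - 4*x^2 - 12*x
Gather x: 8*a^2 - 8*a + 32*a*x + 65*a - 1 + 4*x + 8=8*a^2 + 57*a + x*(32*a + 4) + 7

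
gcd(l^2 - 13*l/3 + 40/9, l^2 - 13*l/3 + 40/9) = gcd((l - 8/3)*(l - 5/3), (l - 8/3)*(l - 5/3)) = l^2 - 13*l/3 + 40/9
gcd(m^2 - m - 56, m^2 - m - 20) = 1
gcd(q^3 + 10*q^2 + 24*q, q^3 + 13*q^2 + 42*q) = q^2 + 6*q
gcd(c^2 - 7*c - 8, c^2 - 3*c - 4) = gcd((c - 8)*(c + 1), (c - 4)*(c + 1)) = c + 1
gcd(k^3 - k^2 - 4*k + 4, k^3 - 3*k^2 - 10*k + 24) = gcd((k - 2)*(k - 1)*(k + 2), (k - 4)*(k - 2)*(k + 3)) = k - 2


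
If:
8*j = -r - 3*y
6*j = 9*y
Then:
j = 3*y/2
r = -15*y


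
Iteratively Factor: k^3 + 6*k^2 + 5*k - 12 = (k - 1)*(k^2 + 7*k + 12) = (k - 1)*(k + 3)*(k + 4)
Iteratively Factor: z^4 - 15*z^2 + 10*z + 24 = (z + 1)*(z^3 - z^2 - 14*z + 24) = (z - 3)*(z + 1)*(z^2 + 2*z - 8) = (z - 3)*(z + 1)*(z + 4)*(z - 2)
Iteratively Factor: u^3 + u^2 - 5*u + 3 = (u - 1)*(u^2 + 2*u - 3) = (u - 1)*(u + 3)*(u - 1)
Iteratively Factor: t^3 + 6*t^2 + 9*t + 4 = (t + 1)*(t^2 + 5*t + 4) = (t + 1)*(t + 4)*(t + 1)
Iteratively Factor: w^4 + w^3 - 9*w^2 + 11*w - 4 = (w - 1)*(w^3 + 2*w^2 - 7*w + 4) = (w - 1)*(w + 4)*(w^2 - 2*w + 1) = (w - 1)^2*(w + 4)*(w - 1)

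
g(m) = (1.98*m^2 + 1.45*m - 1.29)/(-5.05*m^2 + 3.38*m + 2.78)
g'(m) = (3.96*m + 1.45)/(-5.05*m^2 + 3.38*m + 2.78) + (10.1*m - 3.38)*(1.98*m^2 + 1.45*m - 1.29)/(-5.05*m^2 + 3.38*m + 2.78)^2 = (14.0149*m^2 - 2.0202*m + 8.3912)/(25.5025*m^4 - 34.138*m^3 - 16.6536*m^2 + 18.7928*m + 7.7284)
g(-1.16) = 0.04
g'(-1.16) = 0.47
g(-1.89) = -0.14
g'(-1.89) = 0.13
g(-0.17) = -0.72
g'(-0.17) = 2.15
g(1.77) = -1.06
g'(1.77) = 0.98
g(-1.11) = 0.06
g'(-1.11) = 0.54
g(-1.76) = -0.12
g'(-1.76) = 0.16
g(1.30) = -2.90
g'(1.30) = 15.91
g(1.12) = 12.20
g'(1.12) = 444.77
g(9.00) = -0.46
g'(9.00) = 0.01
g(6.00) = -0.50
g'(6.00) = 0.02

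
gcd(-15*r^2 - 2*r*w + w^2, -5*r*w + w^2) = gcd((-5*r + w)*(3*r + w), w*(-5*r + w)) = 5*r - w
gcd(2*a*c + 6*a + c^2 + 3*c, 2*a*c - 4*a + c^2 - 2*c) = 2*a + c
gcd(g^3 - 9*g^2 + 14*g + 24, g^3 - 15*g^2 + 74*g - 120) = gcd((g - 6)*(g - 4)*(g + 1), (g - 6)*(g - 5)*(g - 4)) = g^2 - 10*g + 24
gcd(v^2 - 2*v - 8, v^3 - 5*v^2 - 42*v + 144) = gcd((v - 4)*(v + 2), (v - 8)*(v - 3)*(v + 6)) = 1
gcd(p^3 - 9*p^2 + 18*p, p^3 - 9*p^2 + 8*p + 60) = p - 6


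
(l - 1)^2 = l^2 - 2*l + 1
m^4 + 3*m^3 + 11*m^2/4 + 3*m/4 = m*(m + 1/2)*(m + 1)*(m + 3/2)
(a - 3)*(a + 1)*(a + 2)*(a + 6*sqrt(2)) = a^4 + 6*sqrt(2)*a^3 - 7*a^2 - 42*sqrt(2)*a - 6*a - 36*sqrt(2)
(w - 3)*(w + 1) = w^2 - 2*w - 3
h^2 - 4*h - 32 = (h - 8)*(h + 4)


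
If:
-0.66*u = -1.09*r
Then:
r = 0.605504587155963*u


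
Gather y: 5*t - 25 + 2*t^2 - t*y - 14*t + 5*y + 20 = 2*t^2 - 9*t + y*(5 - t) - 5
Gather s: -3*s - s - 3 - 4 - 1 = -4*s - 8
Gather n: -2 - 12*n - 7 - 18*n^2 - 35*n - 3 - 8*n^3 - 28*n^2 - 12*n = -8*n^3 - 46*n^2 - 59*n - 12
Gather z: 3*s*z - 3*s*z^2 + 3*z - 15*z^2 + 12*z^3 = 12*z^3 + z^2*(-3*s - 15) + z*(3*s + 3)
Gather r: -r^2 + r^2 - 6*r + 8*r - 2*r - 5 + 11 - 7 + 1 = 0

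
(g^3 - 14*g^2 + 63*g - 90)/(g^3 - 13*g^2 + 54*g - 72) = (g - 5)/(g - 4)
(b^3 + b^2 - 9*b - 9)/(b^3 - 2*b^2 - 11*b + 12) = (b^2 - 2*b - 3)/(b^2 - 5*b + 4)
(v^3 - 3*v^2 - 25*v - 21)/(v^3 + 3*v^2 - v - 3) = (v - 7)/(v - 1)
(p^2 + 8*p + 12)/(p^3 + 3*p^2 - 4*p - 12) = (p + 6)/(p^2 + p - 6)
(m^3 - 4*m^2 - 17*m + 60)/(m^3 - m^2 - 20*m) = (m - 3)/m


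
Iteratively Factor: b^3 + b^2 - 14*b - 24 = (b - 4)*(b^2 + 5*b + 6) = (b - 4)*(b + 2)*(b + 3)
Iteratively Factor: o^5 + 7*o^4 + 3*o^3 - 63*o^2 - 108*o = (o - 3)*(o^4 + 10*o^3 + 33*o^2 + 36*o) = o*(o - 3)*(o^3 + 10*o^2 + 33*o + 36) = o*(o - 3)*(o + 3)*(o^2 + 7*o + 12) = o*(o - 3)*(o + 3)^2*(o + 4)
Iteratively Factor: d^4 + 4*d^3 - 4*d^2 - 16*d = (d - 2)*(d^3 + 6*d^2 + 8*d) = d*(d - 2)*(d^2 + 6*d + 8) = d*(d - 2)*(d + 2)*(d + 4)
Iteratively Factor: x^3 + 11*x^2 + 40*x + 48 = (x + 3)*(x^2 + 8*x + 16) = (x + 3)*(x + 4)*(x + 4)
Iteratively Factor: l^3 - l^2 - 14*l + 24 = (l - 3)*(l^2 + 2*l - 8) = (l - 3)*(l - 2)*(l + 4)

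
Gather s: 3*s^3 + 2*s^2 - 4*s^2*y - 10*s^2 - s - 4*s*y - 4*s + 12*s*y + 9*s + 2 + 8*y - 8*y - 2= 3*s^3 + s^2*(-4*y - 8) + s*(8*y + 4)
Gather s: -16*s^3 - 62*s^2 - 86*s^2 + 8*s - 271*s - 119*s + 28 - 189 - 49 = -16*s^3 - 148*s^2 - 382*s - 210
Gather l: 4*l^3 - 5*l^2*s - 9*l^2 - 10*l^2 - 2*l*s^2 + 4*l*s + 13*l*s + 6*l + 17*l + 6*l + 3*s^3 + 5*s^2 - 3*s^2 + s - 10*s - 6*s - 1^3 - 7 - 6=4*l^3 + l^2*(-5*s - 19) + l*(-2*s^2 + 17*s + 29) + 3*s^3 + 2*s^2 - 15*s - 14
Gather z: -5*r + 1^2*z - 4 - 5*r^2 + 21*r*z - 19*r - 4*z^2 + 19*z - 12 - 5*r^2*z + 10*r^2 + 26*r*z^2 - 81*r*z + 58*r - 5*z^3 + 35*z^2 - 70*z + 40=5*r^2 + 34*r - 5*z^3 + z^2*(26*r + 31) + z*(-5*r^2 - 60*r - 50) + 24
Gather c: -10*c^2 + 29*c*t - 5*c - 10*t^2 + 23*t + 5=-10*c^2 + c*(29*t - 5) - 10*t^2 + 23*t + 5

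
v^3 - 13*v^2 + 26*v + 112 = (v - 8)*(v - 7)*(v + 2)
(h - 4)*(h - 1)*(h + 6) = h^3 + h^2 - 26*h + 24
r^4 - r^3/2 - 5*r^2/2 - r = r*(r - 2)*(r + 1/2)*(r + 1)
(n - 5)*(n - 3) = n^2 - 8*n + 15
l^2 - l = l*(l - 1)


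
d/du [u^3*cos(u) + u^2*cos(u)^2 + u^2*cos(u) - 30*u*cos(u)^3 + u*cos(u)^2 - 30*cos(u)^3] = -u^3*sin(u) - u^2*sin(u) - u^2*sin(2*u) + 3*u^2*cos(u) + 90*u*sin(u)*cos(u)^2 - u*sin(2*u) + 2*u*cos(u)^2 + 2*u*cos(u) + 90*sin(u)*cos(u)^2 - 30*cos(u)^3 + cos(u)^2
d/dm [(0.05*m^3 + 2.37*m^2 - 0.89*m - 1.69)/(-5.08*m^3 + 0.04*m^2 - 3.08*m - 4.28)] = (-1.11022302462516e-16*m^5 + 12.0416*m^4 - 9.3504*m^3 - 33.6616*m^2 - 20.152*m - 1.396)/(25.8064*m^6 - 0.4064*m^5 + 31.2944*m^4 + 43.2384*m^3 + 9.144*m^2 + 26.3648*m + 18.3184)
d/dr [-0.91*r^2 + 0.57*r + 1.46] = 0.57 - 1.82*r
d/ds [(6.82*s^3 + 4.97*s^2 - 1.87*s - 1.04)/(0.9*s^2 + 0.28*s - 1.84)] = (6.138*s^4 + 3.8192*s^3 - 34.5718*s^2 - 16.4176*s + 3.732)/(0.81*s^4 + 0.504*s^3 - 3.2336*s^2 - 1.0304*s + 3.3856)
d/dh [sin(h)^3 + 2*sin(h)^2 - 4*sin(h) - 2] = (3*sin(h)^2 + 4*sin(h) - 4)*cos(h)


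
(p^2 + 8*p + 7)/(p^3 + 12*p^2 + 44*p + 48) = (p^2 + 8*p + 7)/(p^3 + 12*p^2 + 44*p + 48)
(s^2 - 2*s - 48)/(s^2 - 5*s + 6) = (s^2 - 2*s - 48)/(s^2 - 5*s + 6)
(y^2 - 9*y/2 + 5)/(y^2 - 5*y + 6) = (y - 5/2)/(y - 3)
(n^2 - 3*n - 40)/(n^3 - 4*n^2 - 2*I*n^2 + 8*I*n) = (n^2 - 3*n - 40)/(n*(n^2 - 4*n - 2*I*n + 8*I))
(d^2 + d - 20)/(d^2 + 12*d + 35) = (d - 4)/(d + 7)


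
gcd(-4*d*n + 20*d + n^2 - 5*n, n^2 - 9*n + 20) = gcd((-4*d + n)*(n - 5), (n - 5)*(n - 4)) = n - 5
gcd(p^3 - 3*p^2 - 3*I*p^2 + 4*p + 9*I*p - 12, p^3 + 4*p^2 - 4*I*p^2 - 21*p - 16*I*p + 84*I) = p^2 + p*(-3 - 4*I) + 12*I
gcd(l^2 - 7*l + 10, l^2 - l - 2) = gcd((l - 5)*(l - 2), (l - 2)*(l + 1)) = l - 2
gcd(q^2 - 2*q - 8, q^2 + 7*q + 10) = q + 2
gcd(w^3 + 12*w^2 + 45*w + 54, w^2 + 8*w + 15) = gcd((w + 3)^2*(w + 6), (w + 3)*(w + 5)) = w + 3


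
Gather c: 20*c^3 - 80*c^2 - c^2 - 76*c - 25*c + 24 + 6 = 20*c^3 - 81*c^2 - 101*c + 30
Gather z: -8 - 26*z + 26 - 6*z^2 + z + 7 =-6*z^2 - 25*z + 25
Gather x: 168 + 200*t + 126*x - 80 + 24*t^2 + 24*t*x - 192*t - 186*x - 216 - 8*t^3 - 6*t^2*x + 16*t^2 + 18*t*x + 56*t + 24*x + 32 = -8*t^3 + 40*t^2 + 64*t + x*(-6*t^2 + 42*t - 36) - 96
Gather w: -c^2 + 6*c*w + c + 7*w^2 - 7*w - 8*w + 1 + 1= -c^2 + c + 7*w^2 + w*(6*c - 15) + 2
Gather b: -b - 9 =-b - 9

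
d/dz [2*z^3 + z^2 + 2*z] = 6*z^2 + 2*z + 2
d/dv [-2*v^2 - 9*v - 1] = -4*v - 9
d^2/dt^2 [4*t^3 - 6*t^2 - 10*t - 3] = 24*t - 12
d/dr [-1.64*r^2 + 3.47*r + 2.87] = 3.47 - 3.28*r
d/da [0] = 0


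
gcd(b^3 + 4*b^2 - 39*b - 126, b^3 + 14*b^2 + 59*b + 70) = b + 7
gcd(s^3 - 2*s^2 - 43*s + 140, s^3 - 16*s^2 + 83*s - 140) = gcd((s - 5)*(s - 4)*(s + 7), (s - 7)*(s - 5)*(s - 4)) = s^2 - 9*s + 20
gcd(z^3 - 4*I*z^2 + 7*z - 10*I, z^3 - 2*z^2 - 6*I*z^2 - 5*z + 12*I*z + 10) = z^2 - 6*I*z - 5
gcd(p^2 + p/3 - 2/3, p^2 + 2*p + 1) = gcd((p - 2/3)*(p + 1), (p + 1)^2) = p + 1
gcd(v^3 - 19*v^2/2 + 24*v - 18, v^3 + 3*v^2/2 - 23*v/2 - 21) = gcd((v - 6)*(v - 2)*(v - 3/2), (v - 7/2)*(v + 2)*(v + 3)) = 1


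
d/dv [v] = 1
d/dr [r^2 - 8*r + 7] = 2*r - 8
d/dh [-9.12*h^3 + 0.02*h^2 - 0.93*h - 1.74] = -27.36*h^2 + 0.04*h - 0.93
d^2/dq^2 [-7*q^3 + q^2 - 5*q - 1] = 2 - 42*q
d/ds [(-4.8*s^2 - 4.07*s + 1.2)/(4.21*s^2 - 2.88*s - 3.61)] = (30.9587*s^2 + 24.552*s + 18.1487)/(17.7241*s^4 - 24.2496*s^3 - 22.1018*s^2 + 20.7936*s + 13.0321)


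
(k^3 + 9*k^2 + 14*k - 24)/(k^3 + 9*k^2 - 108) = (k^2 + 3*k - 4)/(k^2 + 3*k - 18)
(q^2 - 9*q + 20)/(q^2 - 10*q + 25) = (q - 4)/(q - 5)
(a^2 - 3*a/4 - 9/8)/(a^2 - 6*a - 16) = (-8*a^2 + 6*a + 9)/(8*(-a^2 + 6*a + 16))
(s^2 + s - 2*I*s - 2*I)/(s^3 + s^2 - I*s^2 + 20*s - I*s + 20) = (s - 2*I)/(s^2 - I*s + 20)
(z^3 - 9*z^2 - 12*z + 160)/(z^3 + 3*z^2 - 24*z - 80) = (z - 8)/(z + 4)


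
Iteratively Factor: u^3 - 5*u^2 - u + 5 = (u - 1)*(u^2 - 4*u - 5) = (u - 5)*(u - 1)*(u + 1)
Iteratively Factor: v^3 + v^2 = (v)*(v^2 + v) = v*(v + 1)*(v)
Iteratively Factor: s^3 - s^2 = (s)*(s^2 - s) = s^2*(s - 1)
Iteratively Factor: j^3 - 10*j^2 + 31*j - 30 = (j - 5)*(j^2 - 5*j + 6) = (j - 5)*(j - 2)*(j - 3)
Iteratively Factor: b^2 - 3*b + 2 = (b - 1)*(b - 2)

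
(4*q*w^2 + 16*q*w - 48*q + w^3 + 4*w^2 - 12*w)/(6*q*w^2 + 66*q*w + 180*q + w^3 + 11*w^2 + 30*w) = (4*q*w - 8*q + w^2 - 2*w)/(6*q*w + 30*q + w^2 + 5*w)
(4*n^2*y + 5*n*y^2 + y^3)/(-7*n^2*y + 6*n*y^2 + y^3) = (4*n^2 + 5*n*y + y^2)/(-7*n^2 + 6*n*y + y^2)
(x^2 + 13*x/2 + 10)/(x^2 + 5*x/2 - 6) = (2*x + 5)/(2*x - 3)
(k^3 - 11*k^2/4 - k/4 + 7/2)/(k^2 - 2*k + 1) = (4*k^3 - 11*k^2 - k + 14)/(4*(k^2 - 2*k + 1))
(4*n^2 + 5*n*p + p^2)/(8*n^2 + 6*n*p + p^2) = (n + p)/(2*n + p)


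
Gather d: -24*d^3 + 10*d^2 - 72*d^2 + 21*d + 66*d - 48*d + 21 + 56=-24*d^3 - 62*d^2 + 39*d + 77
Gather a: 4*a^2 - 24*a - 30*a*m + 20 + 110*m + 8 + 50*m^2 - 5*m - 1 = 4*a^2 + a*(-30*m - 24) + 50*m^2 + 105*m + 27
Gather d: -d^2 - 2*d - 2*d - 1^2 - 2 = -d^2 - 4*d - 3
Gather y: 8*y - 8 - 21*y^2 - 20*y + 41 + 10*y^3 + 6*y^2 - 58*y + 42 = 10*y^3 - 15*y^2 - 70*y + 75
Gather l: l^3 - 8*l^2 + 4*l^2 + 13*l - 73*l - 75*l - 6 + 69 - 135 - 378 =l^3 - 4*l^2 - 135*l - 450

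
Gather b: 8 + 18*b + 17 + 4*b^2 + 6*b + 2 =4*b^2 + 24*b + 27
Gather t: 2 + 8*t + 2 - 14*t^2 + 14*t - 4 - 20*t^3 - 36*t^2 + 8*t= -20*t^3 - 50*t^2 + 30*t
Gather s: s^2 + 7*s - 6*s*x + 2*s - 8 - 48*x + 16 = s^2 + s*(9 - 6*x) - 48*x + 8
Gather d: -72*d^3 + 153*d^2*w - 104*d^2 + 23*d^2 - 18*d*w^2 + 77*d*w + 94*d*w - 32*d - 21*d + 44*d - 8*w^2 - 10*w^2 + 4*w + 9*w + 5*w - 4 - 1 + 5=-72*d^3 + d^2*(153*w - 81) + d*(-18*w^2 + 171*w - 9) - 18*w^2 + 18*w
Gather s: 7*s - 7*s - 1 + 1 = 0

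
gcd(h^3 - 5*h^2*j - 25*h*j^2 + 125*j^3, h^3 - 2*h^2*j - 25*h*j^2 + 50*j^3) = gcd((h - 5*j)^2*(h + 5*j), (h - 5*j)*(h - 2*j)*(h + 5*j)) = h^2 - 25*j^2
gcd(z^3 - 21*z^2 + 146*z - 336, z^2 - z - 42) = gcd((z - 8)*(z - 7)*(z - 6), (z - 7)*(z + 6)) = z - 7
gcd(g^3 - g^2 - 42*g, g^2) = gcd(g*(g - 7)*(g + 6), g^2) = g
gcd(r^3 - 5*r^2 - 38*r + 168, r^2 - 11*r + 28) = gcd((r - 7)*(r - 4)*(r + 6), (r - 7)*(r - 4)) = r^2 - 11*r + 28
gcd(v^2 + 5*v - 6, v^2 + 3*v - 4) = v - 1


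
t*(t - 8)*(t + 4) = t^3 - 4*t^2 - 32*t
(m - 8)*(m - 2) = m^2 - 10*m + 16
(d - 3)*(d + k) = d^2 + d*k - 3*d - 3*k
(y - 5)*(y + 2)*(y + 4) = y^3 + y^2 - 22*y - 40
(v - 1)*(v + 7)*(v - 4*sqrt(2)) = v^3 - 4*sqrt(2)*v^2 + 6*v^2 - 24*sqrt(2)*v - 7*v + 28*sqrt(2)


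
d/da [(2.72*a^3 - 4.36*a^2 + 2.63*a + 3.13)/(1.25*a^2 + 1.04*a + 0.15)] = (3.4*a^4 + 5.6576*a^3 - 6.5979*a^2 - 9.133*a - 2.8607)/(1.5625*a^4 + 2.6*a^3 + 1.4566*a^2 + 0.312*a + 0.0225)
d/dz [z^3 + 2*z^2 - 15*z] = 3*z^2 + 4*z - 15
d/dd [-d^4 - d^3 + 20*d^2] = d*(-4*d^2 - 3*d + 40)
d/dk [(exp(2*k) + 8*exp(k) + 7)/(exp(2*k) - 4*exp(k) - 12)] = (-12*exp(2*k) - 38*exp(k) - 68)*exp(k)/(exp(4*k) - 8*exp(3*k) - 8*exp(2*k) + 96*exp(k) + 144)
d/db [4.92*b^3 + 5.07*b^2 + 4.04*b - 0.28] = 14.76*b^2 + 10.14*b + 4.04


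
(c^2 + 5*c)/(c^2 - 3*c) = (c + 5)/(c - 3)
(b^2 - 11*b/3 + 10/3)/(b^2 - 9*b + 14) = (b - 5/3)/(b - 7)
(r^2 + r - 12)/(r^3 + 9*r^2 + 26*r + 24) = (r - 3)/(r^2 + 5*r + 6)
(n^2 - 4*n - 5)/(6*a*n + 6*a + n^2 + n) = (n - 5)/(6*a + n)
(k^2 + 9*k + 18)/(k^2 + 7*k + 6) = (k + 3)/(k + 1)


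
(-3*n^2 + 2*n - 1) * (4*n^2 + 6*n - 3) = -12*n^4 - 10*n^3 + 17*n^2 - 12*n + 3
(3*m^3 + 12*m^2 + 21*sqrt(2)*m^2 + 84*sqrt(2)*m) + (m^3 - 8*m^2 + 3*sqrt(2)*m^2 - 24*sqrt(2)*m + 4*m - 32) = 4*m^3 + 4*m^2 + 24*sqrt(2)*m^2 + 4*m + 60*sqrt(2)*m - 32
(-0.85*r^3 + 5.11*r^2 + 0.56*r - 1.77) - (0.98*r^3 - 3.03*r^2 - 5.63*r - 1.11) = -1.83*r^3 + 8.14*r^2 + 6.19*r - 0.66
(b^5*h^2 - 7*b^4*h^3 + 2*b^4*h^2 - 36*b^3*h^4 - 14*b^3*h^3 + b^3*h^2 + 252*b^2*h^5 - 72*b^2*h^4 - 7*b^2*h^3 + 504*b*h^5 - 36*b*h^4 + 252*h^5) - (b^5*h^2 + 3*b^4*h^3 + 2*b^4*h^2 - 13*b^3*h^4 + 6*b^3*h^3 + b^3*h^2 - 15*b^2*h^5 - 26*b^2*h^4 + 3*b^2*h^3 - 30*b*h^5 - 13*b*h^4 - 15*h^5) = -10*b^4*h^3 - 23*b^3*h^4 - 20*b^3*h^3 + 267*b^2*h^5 - 46*b^2*h^4 - 10*b^2*h^3 + 534*b*h^5 - 23*b*h^4 + 267*h^5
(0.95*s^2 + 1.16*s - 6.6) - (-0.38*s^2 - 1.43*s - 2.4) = 1.33*s^2 + 2.59*s - 4.2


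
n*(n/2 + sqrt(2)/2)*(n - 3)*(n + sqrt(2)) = n^4/2 - 3*n^3/2 + sqrt(2)*n^3 - 3*sqrt(2)*n^2 + n^2 - 3*n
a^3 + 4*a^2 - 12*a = a*(a - 2)*(a + 6)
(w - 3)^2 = w^2 - 6*w + 9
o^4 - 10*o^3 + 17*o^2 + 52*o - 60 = (o - 6)*(o - 5)*(o - 1)*(o + 2)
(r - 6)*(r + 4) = r^2 - 2*r - 24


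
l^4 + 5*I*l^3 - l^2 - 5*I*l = l*(l + 5*I)*(-I*l - I)*(I*l - I)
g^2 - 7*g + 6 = (g - 6)*(g - 1)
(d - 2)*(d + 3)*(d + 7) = d^3 + 8*d^2 + d - 42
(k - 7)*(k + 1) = k^2 - 6*k - 7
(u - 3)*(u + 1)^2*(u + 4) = u^4 + 3*u^3 - 9*u^2 - 23*u - 12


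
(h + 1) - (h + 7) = -6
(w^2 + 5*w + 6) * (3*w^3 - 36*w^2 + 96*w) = 3*w^5 - 21*w^4 - 66*w^3 + 264*w^2 + 576*w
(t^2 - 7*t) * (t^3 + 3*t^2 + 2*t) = t^5 - 4*t^4 - 19*t^3 - 14*t^2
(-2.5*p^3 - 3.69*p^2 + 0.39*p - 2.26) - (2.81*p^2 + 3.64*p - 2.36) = -2.5*p^3 - 6.5*p^2 - 3.25*p + 0.1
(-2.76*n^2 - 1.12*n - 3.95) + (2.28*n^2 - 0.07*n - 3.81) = -0.48*n^2 - 1.19*n - 7.76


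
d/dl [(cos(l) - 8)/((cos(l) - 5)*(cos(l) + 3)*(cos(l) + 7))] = (-157*cos(l) - 19*cos(2*l) + cos(3*l) + 655)*sin(l)/(2*(cos(l) - 5)^2*(cos(l) + 3)^2*(cos(l) + 7)^2)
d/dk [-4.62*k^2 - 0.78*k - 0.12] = -9.24*k - 0.78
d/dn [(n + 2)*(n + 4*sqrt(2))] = 2*n + 2 + 4*sqrt(2)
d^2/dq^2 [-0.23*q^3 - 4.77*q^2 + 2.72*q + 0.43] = -1.38*q - 9.54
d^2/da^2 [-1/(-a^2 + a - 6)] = 2*(-a^2 + a + (2*a - 1)^2 - 6)/(a^2 - a + 6)^3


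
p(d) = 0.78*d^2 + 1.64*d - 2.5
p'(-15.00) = -21.76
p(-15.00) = 148.40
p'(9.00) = 15.68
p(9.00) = 75.44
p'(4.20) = 8.19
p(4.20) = 18.15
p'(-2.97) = -2.99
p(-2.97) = -0.49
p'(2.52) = 5.57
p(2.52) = 6.59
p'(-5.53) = -6.99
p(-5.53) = 12.28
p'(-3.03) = -3.09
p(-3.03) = -0.31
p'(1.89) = 4.59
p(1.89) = 3.39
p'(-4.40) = -5.22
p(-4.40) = 5.38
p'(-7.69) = -10.36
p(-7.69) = 31.01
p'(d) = 1.56*d + 1.64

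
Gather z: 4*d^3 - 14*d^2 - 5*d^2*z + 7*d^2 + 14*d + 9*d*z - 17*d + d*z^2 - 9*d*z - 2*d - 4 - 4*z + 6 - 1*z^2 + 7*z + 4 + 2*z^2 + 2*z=4*d^3 - 7*d^2 - 5*d + z^2*(d + 1) + z*(5 - 5*d^2) + 6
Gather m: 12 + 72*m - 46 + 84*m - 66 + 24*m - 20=180*m - 120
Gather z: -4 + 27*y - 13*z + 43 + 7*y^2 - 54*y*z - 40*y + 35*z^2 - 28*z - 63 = 7*y^2 - 13*y + 35*z^2 + z*(-54*y - 41) - 24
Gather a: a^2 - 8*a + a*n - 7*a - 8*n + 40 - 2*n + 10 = a^2 + a*(n - 15) - 10*n + 50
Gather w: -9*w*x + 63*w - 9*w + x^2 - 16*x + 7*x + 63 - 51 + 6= w*(54 - 9*x) + x^2 - 9*x + 18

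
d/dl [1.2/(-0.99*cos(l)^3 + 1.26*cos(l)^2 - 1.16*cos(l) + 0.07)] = (-3.564*cos(l)^2 + 3.024*cos(l) - 1.392)*sin(l)/(0.99*cos(l)^3 - 1.26*cos(l)^2 + 1.16*cos(l) - 0.07)^2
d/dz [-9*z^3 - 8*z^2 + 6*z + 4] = -27*z^2 - 16*z + 6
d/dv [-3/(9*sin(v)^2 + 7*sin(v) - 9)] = 3*(18*sin(v) + 7)*cos(v)/(7*sin(v) - 9*cos(v)^2)^2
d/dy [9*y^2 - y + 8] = 18*y - 1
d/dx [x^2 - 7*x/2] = 2*x - 7/2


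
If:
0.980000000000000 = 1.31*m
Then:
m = 0.75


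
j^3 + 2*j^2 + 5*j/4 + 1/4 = (j + 1/2)^2*(j + 1)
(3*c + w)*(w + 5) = 3*c*w + 15*c + w^2 + 5*w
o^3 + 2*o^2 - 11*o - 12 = (o - 3)*(o + 1)*(o + 4)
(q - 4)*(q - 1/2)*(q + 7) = q^3 + 5*q^2/2 - 59*q/2 + 14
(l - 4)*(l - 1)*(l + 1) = l^3 - 4*l^2 - l + 4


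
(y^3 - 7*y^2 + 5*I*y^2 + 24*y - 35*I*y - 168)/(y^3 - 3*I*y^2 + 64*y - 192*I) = (y - 7)/(y - 8*I)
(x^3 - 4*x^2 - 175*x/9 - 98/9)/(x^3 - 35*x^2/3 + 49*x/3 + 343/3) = (x + 2/3)/(x - 7)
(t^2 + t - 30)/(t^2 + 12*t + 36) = (t - 5)/(t + 6)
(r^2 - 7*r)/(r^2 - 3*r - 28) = r/(r + 4)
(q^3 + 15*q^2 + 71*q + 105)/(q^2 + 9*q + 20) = (q^2 + 10*q + 21)/(q + 4)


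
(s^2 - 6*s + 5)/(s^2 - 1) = (s - 5)/(s + 1)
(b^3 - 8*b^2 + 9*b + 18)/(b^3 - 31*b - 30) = (b - 3)/(b + 5)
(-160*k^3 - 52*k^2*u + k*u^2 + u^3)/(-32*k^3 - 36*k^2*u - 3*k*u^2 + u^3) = (5*k + u)/(k + u)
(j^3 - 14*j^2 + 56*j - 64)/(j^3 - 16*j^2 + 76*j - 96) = (j - 4)/(j - 6)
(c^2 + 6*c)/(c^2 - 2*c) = (c + 6)/(c - 2)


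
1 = 1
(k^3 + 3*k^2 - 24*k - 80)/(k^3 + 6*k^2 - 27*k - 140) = (k + 4)/(k + 7)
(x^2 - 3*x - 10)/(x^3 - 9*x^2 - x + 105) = (x + 2)/(x^2 - 4*x - 21)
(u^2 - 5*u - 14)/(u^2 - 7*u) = (u + 2)/u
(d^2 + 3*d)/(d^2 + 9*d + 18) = d/(d + 6)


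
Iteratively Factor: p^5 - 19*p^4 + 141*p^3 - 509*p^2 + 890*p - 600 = (p - 2)*(p^4 - 17*p^3 + 107*p^2 - 295*p + 300) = (p - 3)*(p - 2)*(p^3 - 14*p^2 + 65*p - 100) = (p - 4)*(p - 3)*(p - 2)*(p^2 - 10*p + 25) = (p - 5)*(p - 4)*(p - 3)*(p - 2)*(p - 5)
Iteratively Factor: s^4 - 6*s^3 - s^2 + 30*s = (s + 2)*(s^3 - 8*s^2 + 15*s) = s*(s + 2)*(s^2 - 8*s + 15) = s*(s - 5)*(s + 2)*(s - 3)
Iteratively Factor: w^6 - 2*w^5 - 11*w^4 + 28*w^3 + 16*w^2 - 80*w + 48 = (w + 2)*(w^5 - 4*w^4 - 3*w^3 + 34*w^2 - 52*w + 24) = (w - 1)*(w + 2)*(w^4 - 3*w^3 - 6*w^2 + 28*w - 24) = (w - 2)*(w - 1)*(w + 2)*(w^3 - w^2 - 8*w + 12) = (w - 2)*(w - 1)*(w + 2)*(w + 3)*(w^2 - 4*w + 4) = (w - 2)^2*(w - 1)*(w + 2)*(w + 3)*(w - 2)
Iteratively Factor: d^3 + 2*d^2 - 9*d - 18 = (d + 2)*(d^2 - 9) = (d + 2)*(d + 3)*(d - 3)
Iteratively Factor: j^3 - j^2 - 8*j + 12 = (j - 2)*(j^2 + j - 6) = (j - 2)^2*(j + 3)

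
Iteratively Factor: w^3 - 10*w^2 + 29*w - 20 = (w - 1)*(w^2 - 9*w + 20) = (w - 4)*(w - 1)*(w - 5)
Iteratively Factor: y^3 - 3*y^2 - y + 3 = (y - 3)*(y^2 - 1) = (y - 3)*(y - 1)*(y + 1)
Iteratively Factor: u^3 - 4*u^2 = (u - 4)*(u^2) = u*(u - 4)*(u)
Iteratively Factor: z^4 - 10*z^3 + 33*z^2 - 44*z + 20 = (z - 5)*(z^3 - 5*z^2 + 8*z - 4) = (z - 5)*(z - 2)*(z^2 - 3*z + 2) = (z - 5)*(z - 2)^2*(z - 1)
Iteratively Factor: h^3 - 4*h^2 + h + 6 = (h + 1)*(h^2 - 5*h + 6) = (h - 3)*(h + 1)*(h - 2)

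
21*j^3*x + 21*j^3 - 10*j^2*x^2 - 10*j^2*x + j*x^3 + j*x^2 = (-7*j + x)*(-3*j + x)*(j*x + j)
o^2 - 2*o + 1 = (o - 1)^2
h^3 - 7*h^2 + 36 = (h - 6)*(h - 3)*(h + 2)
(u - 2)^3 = u^3 - 6*u^2 + 12*u - 8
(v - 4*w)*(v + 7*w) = v^2 + 3*v*w - 28*w^2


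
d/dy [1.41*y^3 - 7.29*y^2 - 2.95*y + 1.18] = 4.23*y^2 - 14.58*y - 2.95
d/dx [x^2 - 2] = 2*x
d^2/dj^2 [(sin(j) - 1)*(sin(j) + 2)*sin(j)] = -9*sin(j)^3 - 4*sin(j)^2 + 8*sin(j) + 2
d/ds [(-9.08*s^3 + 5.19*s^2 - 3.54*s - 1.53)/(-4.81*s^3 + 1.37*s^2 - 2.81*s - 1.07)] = (12.5243*s^4 + 16.9748*s^3 - 2.6652*s^2 - 6.9144*s - 0.5115)/(23.1361*s^6 - 13.1794*s^5 + 28.9091*s^4 + 2.594*s^3 + 4.9643*s^2 + 6.0134*s + 1.1449)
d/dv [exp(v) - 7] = exp(v)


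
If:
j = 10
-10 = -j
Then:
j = 10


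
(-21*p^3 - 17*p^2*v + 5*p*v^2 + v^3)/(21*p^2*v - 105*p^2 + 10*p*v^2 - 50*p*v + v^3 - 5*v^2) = (-3*p^2 - 2*p*v + v^2)/(3*p*v - 15*p + v^2 - 5*v)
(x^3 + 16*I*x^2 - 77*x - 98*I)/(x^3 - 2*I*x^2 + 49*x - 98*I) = (x^2 + 9*I*x - 14)/(x^2 - 9*I*x - 14)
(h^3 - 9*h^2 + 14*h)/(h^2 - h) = (h^2 - 9*h + 14)/(h - 1)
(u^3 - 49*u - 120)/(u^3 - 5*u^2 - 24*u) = (u + 5)/u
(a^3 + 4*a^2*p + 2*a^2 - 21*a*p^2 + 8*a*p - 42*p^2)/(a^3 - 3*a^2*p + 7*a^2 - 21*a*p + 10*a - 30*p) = (a + 7*p)/(a + 5)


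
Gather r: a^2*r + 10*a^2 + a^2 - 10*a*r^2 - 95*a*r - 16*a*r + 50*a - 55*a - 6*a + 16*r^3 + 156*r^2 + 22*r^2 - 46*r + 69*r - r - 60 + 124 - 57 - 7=11*a^2 - 11*a + 16*r^3 + r^2*(178 - 10*a) + r*(a^2 - 111*a + 22)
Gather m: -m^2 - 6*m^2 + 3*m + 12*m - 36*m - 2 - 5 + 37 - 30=-7*m^2 - 21*m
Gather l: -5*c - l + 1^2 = -5*c - l + 1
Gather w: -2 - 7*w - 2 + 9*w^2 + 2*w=9*w^2 - 5*w - 4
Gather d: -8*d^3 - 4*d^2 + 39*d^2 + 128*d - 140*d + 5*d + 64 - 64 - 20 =-8*d^3 + 35*d^2 - 7*d - 20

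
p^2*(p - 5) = p^3 - 5*p^2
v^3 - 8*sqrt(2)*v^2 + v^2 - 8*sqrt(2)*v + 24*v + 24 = (v + 1)*(v - 6*sqrt(2))*(v - 2*sqrt(2))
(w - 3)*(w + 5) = w^2 + 2*w - 15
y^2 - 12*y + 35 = (y - 7)*(y - 5)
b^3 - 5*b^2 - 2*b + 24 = (b - 4)*(b - 3)*(b + 2)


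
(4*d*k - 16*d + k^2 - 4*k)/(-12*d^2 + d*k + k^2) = (4 - k)/(3*d - k)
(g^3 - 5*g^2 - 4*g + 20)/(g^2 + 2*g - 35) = (g^2 - 4)/(g + 7)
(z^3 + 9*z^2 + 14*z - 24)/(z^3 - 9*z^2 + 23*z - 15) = (z^2 + 10*z + 24)/(z^2 - 8*z + 15)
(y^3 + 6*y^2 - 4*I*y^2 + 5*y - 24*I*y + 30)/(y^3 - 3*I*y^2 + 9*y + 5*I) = (y + 6)/(y + I)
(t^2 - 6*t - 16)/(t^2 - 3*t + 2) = (t^2 - 6*t - 16)/(t^2 - 3*t + 2)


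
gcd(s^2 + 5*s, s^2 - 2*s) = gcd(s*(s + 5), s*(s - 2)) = s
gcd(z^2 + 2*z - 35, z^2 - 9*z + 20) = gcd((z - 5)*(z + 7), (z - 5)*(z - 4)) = z - 5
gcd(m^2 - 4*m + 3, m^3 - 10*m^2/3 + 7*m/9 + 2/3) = m - 3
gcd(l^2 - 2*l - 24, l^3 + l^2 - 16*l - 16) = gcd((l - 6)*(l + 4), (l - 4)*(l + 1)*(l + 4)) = l + 4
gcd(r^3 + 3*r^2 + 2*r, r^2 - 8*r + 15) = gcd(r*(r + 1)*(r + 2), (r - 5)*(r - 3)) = 1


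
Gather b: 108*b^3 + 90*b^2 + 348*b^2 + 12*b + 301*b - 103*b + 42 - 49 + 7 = 108*b^3 + 438*b^2 + 210*b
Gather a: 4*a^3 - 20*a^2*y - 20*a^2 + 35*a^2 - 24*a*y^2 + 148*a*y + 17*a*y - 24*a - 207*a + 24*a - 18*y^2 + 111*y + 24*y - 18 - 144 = 4*a^3 + a^2*(15 - 20*y) + a*(-24*y^2 + 165*y - 207) - 18*y^2 + 135*y - 162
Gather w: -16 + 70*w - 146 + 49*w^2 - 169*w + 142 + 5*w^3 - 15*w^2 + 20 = 5*w^3 + 34*w^2 - 99*w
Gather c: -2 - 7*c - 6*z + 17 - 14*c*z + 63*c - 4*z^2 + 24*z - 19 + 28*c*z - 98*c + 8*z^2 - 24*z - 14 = c*(14*z - 42) + 4*z^2 - 6*z - 18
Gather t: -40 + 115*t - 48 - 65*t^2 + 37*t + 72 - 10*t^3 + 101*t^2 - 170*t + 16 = -10*t^3 + 36*t^2 - 18*t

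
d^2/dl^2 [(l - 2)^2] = 2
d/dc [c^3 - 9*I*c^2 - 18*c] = 3*c^2 - 18*I*c - 18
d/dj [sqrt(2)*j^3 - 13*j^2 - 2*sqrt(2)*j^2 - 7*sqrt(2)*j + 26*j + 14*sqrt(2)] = 3*sqrt(2)*j^2 - 26*j - 4*sqrt(2)*j - 7*sqrt(2) + 26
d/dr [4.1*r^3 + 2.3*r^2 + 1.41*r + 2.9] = 12.3*r^2 + 4.6*r + 1.41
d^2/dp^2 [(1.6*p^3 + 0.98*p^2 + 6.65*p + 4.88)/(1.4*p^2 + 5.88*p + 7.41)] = (-7.105427357601e-15*p^5 + 87.37456*p^3 + 414.66936*p^2 + 354.22812*p - 235.67586)/(2.744*p^6 + 34.5744*p^5 + 188.78328*p^4 + 569.292192*p^3 + 999.202932*p^2 + 968.578884*p + 406.869021)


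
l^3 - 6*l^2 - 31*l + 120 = (l - 8)*(l - 3)*(l + 5)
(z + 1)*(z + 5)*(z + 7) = z^3 + 13*z^2 + 47*z + 35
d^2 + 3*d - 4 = (d - 1)*(d + 4)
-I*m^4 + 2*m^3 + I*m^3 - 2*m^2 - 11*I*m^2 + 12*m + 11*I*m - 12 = (m - 3*I)*(m + I)*(m + 4*I)*(-I*m + I)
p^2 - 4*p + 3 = (p - 3)*(p - 1)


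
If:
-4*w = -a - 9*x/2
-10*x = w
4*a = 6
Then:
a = 3/2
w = 30/89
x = -3/89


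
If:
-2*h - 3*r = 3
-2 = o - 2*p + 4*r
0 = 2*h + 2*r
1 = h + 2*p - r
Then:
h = 3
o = 5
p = -5/2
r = -3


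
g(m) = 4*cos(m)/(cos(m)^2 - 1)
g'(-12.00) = 44.33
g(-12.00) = -11.72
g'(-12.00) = 44.33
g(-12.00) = -11.72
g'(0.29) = 328.16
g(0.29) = -46.88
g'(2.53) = 35.30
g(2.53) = 9.93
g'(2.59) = 47.96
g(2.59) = 12.41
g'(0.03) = 296296.31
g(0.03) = -4443.78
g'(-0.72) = -21.84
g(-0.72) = -6.92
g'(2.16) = 9.11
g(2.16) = 3.22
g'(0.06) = 37037.07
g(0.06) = -1110.44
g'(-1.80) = -4.55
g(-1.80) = 0.96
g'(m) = -4*sin(m)/(cos(m)^2 - 1) + 8*sin(m)*cos(m)^2/(cos(m)^2 - 1)^2 = 4*(cos(m)^2 + 1)/sin(m)^3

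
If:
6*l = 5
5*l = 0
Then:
No Solution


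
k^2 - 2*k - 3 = (k - 3)*(k + 1)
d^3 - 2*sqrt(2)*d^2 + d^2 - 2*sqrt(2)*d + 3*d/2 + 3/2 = (d + 1)*(d - 3*sqrt(2)/2)*(d - sqrt(2)/2)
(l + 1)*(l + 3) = l^2 + 4*l + 3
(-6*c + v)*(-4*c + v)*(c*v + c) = 24*c^3*v + 24*c^3 - 10*c^2*v^2 - 10*c^2*v + c*v^3 + c*v^2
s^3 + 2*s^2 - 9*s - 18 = (s - 3)*(s + 2)*(s + 3)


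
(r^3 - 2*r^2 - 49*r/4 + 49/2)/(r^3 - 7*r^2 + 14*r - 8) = (r^2 - 49/4)/(r^2 - 5*r + 4)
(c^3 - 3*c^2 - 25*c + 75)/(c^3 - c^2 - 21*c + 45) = (c - 5)/(c - 3)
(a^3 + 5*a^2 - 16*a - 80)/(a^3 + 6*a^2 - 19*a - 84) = (a^2 + 9*a + 20)/(a^2 + 10*a + 21)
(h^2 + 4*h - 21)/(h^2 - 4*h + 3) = (h + 7)/(h - 1)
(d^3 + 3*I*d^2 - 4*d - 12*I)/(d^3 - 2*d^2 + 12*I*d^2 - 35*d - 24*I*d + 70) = (d^2 + d*(2 + 3*I) + 6*I)/(d^2 + 12*I*d - 35)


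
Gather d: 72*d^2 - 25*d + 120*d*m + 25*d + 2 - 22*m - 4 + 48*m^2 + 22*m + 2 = 72*d^2 + 120*d*m + 48*m^2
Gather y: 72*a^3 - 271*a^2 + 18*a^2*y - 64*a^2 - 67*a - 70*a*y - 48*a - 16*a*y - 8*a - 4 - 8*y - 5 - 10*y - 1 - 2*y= 72*a^3 - 335*a^2 - 123*a + y*(18*a^2 - 86*a - 20) - 10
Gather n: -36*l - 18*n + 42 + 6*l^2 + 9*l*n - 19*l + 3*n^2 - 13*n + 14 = 6*l^2 - 55*l + 3*n^2 + n*(9*l - 31) + 56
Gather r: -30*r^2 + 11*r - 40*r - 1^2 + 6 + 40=-30*r^2 - 29*r + 45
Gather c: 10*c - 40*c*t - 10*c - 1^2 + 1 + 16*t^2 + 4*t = -40*c*t + 16*t^2 + 4*t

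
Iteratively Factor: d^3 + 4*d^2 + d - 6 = (d + 3)*(d^2 + d - 2) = (d + 2)*(d + 3)*(d - 1)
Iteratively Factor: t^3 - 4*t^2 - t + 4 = (t - 1)*(t^2 - 3*t - 4) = (t - 4)*(t - 1)*(t + 1)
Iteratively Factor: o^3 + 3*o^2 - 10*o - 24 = (o + 4)*(o^2 - o - 6) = (o - 3)*(o + 4)*(o + 2)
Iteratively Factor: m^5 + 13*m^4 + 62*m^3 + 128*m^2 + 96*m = (m)*(m^4 + 13*m^3 + 62*m^2 + 128*m + 96) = m*(m + 4)*(m^3 + 9*m^2 + 26*m + 24) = m*(m + 2)*(m + 4)*(m^2 + 7*m + 12) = m*(m + 2)*(m + 4)^2*(m + 3)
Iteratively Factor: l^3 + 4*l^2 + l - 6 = (l + 2)*(l^2 + 2*l - 3) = (l + 2)*(l + 3)*(l - 1)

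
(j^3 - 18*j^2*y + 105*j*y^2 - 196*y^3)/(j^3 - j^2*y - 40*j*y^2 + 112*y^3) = (-j^2 + 14*j*y - 49*y^2)/(-j^2 - 3*j*y + 28*y^2)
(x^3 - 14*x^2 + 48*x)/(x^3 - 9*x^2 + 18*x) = (x - 8)/(x - 3)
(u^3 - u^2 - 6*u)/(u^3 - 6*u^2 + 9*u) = (u + 2)/(u - 3)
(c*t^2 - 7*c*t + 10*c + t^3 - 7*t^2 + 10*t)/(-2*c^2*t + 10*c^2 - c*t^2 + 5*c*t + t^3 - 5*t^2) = (t - 2)/(-2*c + t)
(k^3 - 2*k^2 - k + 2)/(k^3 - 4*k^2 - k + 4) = (k - 2)/(k - 4)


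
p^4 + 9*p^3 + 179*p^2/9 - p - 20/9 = (p - 1/3)*(p + 1/3)*(p + 4)*(p + 5)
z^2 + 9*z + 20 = (z + 4)*(z + 5)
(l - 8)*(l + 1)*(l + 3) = l^3 - 4*l^2 - 29*l - 24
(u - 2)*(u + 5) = u^2 + 3*u - 10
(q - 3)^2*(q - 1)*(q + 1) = q^4 - 6*q^3 + 8*q^2 + 6*q - 9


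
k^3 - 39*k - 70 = (k - 7)*(k + 2)*(k + 5)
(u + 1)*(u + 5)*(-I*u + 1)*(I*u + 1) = u^4 + 6*u^3 + 6*u^2 + 6*u + 5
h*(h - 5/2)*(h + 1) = h^3 - 3*h^2/2 - 5*h/2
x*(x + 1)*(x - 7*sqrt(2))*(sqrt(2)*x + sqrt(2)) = sqrt(2)*x^4 - 14*x^3 + 2*sqrt(2)*x^3 - 28*x^2 + sqrt(2)*x^2 - 14*x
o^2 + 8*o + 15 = (o + 3)*(o + 5)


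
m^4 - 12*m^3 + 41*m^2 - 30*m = m*(m - 6)*(m - 5)*(m - 1)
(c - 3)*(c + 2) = c^2 - c - 6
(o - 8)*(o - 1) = o^2 - 9*o + 8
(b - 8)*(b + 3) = b^2 - 5*b - 24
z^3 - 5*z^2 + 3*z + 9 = (z - 3)^2*(z + 1)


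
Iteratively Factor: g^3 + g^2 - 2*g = (g + 2)*(g^2 - g) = (g - 1)*(g + 2)*(g)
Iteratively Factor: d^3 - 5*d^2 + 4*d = (d - 4)*(d^2 - d) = (d - 4)*(d - 1)*(d)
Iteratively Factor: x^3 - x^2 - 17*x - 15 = (x + 1)*(x^2 - 2*x - 15) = (x + 1)*(x + 3)*(x - 5)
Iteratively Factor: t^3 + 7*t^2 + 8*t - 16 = (t + 4)*(t^2 + 3*t - 4) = (t + 4)^2*(t - 1)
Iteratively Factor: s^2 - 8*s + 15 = (s - 3)*(s - 5)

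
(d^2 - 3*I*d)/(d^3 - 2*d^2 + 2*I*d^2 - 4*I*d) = (d - 3*I)/(d^2 + 2*d*(-1 + I) - 4*I)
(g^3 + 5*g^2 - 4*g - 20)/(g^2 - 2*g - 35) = (g^2 - 4)/(g - 7)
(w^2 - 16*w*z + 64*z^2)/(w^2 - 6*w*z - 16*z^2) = (w - 8*z)/(w + 2*z)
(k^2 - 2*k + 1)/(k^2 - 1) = (k - 1)/(k + 1)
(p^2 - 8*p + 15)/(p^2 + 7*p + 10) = (p^2 - 8*p + 15)/(p^2 + 7*p + 10)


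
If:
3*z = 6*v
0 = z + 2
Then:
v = -1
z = -2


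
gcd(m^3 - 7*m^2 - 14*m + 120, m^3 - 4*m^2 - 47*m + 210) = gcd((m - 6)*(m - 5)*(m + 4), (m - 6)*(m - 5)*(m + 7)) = m^2 - 11*m + 30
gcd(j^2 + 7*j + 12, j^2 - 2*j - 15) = j + 3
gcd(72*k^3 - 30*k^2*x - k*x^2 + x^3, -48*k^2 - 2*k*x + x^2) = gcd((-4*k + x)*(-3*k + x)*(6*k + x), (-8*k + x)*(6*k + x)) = 6*k + x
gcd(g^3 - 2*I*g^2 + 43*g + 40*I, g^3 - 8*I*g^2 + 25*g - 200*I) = g^2 - 3*I*g + 40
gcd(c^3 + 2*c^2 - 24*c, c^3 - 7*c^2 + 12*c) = c^2 - 4*c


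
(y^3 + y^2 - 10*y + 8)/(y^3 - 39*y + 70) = (y^2 + 3*y - 4)/(y^2 + 2*y - 35)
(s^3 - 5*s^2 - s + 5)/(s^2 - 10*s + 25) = (s^2 - 1)/(s - 5)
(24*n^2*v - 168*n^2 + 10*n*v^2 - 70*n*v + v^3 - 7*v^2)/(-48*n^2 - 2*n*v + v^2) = (4*n*v - 28*n + v^2 - 7*v)/(-8*n + v)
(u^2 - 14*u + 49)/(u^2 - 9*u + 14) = (u - 7)/(u - 2)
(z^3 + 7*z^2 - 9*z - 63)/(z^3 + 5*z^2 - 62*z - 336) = (z^2 - 9)/(z^2 - 2*z - 48)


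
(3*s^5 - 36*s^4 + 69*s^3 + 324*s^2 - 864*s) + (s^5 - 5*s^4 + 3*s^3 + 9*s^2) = 4*s^5 - 41*s^4 + 72*s^3 + 333*s^2 - 864*s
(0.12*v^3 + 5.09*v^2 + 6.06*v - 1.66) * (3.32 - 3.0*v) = -0.36*v^4 - 14.8716*v^3 - 1.2812*v^2 + 25.0992*v - 5.5112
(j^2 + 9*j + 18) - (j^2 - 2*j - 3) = 11*j + 21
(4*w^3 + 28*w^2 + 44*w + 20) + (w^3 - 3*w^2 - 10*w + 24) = 5*w^3 + 25*w^2 + 34*w + 44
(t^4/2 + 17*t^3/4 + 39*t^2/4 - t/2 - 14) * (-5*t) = -5*t^5/2 - 85*t^4/4 - 195*t^3/4 + 5*t^2/2 + 70*t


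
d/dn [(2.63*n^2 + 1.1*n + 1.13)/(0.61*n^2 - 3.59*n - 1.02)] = (-10.1127*n^2 - 6.7438*n + 2.9347)/(0.3721*n^4 - 4.3798*n^3 + 11.6437*n^2 + 7.3236*n + 1.0404)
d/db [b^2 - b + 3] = 2*b - 1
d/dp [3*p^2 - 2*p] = 6*p - 2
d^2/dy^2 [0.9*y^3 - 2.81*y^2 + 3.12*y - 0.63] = 5.4*y - 5.62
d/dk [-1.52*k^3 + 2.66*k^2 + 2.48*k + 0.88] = -4.56*k^2 + 5.32*k + 2.48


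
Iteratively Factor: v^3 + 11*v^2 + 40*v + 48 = (v + 4)*(v^2 + 7*v + 12) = (v + 4)^2*(v + 3)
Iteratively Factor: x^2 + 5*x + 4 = (x + 1)*(x + 4)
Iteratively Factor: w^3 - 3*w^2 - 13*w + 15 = (w - 5)*(w^2 + 2*w - 3) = (w - 5)*(w - 1)*(w + 3)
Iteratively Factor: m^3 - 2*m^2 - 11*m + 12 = (m - 1)*(m^2 - m - 12) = (m - 1)*(m + 3)*(m - 4)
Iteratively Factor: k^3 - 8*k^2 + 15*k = (k - 5)*(k^2 - 3*k) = (k - 5)*(k - 3)*(k)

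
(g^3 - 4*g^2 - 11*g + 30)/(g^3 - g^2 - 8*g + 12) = (g - 5)/(g - 2)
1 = 1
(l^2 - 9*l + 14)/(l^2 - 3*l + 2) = (l - 7)/(l - 1)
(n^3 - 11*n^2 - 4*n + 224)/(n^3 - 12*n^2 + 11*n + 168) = (n + 4)/(n + 3)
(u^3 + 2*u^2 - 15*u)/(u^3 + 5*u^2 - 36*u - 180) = u*(u - 3)/(u^2 - 36)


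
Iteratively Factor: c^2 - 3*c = (c)*(c - 3)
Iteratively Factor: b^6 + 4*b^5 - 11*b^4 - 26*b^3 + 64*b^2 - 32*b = (b + 4)*(b^5 - 11*b^3 + 18*b^2 - 8*b) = (b - 2)*(b + 4)*(b^4 + 2*b^3 - 7*b^2 + 4*b) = b*(b - 2)*(b + 4)*(b^3 + 2*b^2 - 7*b + 4) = b*(b - 2)*(b + 4)^2*(b^2 - 2*b + 1) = b*(b - 2)*(b - 1)*(b + 4)^2*(b - 1)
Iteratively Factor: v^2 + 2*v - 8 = (v - 2)*(v + 4)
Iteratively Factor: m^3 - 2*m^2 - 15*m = (m - 5)*(m^2 + 3*m) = m*(m - 5)*(m + 3)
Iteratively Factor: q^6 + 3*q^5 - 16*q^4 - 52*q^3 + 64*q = (q)*(q^5 + 3*q^4 - 16*q^3 - 52*q^2 + 64) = q*(q - 1)*(q^4 + 4*q^3 - 12*q^2 - 64*q - 64) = q*(q - 4)*(q - 1)*(q^3 + 8*q^2 + 20*q + 16) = q*(q - 4)*(q - 1)*(q + 4)*(q^2 + 4*q + 4) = q*(q - 4)*(q - 1)*(q + 2)*(q + 4)*(q + 2)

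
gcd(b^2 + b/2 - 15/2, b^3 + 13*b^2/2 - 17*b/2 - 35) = b - 5/2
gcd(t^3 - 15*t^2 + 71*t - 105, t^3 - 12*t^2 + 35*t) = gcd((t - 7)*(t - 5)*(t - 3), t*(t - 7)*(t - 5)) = t^2 - 12*t + 35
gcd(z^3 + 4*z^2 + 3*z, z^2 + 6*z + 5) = z + 1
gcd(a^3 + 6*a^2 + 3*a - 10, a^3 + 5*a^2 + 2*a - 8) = a^2 + a - 2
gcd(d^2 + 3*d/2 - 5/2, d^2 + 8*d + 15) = 1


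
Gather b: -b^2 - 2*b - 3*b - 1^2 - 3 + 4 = -b^2 - 5*b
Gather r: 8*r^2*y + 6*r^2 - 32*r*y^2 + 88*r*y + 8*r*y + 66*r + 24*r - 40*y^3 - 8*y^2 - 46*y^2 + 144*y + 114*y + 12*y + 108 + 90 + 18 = r^2*(8*y + 6) + r*(-32*y^2 + 96*y + 90) - 40*y^3 - 54*y^2 + 270*y + 216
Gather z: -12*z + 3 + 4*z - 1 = 2 - 8*z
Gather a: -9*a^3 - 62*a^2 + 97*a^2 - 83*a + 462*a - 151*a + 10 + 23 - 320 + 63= -9*a^3 + 35*a^2 + 228*a - 224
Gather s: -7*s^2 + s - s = -7*s^2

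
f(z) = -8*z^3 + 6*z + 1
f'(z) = 6 - 24*z^2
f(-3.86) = 437.94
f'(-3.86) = -351.59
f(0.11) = 1.65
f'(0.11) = 5.71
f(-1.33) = 11.84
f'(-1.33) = -36.45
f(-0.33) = -0.69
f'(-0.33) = 3.39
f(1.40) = -12.55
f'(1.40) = -41.04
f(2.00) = -51.00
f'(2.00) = -90.00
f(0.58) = 2.92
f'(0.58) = -2.07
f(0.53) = 2.99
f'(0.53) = -0.74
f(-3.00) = 199.00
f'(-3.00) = -210.00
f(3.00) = -197.00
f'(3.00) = -210.00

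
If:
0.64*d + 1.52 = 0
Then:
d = -2.38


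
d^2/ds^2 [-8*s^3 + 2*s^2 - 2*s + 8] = 4 - 48*s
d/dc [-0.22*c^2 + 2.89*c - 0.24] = 2.89 - 0.44*c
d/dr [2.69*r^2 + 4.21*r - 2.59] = 5.38*r + 4.21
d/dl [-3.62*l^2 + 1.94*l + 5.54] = 1.94 - 7.24*l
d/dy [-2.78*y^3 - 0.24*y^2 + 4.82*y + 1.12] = -8.34*y^2 - 0.48*y + 4.82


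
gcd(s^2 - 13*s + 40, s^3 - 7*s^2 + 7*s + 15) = s - 5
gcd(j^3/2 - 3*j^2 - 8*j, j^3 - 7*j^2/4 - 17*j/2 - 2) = j + 2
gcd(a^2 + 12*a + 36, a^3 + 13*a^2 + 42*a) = a + 6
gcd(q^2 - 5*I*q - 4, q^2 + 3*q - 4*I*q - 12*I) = q - 4*I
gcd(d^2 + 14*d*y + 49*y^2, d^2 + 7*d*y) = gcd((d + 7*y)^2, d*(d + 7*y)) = d + 7*y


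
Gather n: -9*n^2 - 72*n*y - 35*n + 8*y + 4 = -9*n^2 + n*(-72*y - 35) + 8*y + 4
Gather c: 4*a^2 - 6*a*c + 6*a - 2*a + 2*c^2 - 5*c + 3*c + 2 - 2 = 4*a^2 + 4*a + 2*c^2 + c*(-6*a - 2)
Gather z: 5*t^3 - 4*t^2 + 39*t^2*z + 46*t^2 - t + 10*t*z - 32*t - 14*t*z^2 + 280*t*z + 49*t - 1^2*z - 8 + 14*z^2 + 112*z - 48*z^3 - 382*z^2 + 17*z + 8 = 5*t^3 + 42*t^2 + 16*t - 48*z^3 + z^2*(-14*t - 368) + z*(39*t^2 + 290*t + 128)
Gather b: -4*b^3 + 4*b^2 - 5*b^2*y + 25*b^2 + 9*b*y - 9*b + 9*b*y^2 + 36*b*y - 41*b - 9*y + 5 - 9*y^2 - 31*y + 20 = -4*b^3 + b^2*(29 - 5*y) + b*(9*y^2 + 45*y - 50) - 9*y^2 - 40*y + 25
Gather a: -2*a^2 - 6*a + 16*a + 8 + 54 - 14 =-2*a^2 + 10*a + 48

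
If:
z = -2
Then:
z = -2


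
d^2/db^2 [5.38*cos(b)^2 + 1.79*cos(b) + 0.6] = -1.79*cos(b) - 10.76*cos(2*b)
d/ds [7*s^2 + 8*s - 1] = 14*s + 8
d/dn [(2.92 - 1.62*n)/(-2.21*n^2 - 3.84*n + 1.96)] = (-3.5802*n^2 + 12.9064*n + 8.0376)/(4.8841*n^4 + 16.9728*n^3 + 6.0824*n^2 - 15.0528*n + 3.8416)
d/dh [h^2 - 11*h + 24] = 2*h - 11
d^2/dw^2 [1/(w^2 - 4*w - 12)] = 2*(w^2 - 4*w - 4*(w - 2)^2 - 12)/(-w^2 + 4*w + 12)^3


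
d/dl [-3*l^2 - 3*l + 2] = -6*l - 3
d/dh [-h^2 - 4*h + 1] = -2*h - 4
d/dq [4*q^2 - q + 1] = 8*q - 1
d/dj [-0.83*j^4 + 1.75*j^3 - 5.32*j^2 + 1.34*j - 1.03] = -3.32*j^3 + 5.25*j^2 - 10.64*j + 1.34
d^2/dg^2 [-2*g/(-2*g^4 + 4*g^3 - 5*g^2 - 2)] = 4*g*(4*g^2*(4*g^2 - 6*g + 5)^2 + (-20*g^2 + 24*g - 15)*(2*g^4 - 4*g^3 + 5*g^2 + 2))/(2*g^4 - 4*g^3 + 5*g^2 + 2)^3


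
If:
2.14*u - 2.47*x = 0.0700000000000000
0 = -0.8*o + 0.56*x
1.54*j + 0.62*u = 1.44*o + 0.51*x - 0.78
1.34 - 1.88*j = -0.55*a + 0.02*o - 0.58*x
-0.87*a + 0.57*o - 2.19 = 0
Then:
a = 0.13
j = 2.49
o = 4.05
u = 6.71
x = 5.78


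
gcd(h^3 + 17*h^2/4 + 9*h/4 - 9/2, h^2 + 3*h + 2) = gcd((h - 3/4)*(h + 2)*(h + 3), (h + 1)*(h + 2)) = h + 2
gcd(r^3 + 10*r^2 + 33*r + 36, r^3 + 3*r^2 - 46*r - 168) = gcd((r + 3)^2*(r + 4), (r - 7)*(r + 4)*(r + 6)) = r + 4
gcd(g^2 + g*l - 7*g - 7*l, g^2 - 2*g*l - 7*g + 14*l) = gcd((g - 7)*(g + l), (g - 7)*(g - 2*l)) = g - 7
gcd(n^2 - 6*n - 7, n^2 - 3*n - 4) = n + 1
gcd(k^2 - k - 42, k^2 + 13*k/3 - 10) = k + 6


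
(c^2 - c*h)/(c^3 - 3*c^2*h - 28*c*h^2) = (-c + h)/(-c^2 + 3*c*h + 28*h^2)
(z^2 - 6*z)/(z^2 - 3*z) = (z - 6)/(z - 3)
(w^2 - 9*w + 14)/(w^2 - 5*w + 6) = (w - 7)/(w - 3)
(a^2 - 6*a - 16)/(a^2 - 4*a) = (a^2 - 6*a - 16)/(a*(a - 4))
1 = 1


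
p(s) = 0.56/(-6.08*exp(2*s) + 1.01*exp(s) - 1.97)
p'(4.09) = 0.00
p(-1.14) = -0.25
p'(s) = 0.56*(12.16*exp(2*s) - 1.01*exp(s))/(-6.08*exp(2*s) + 1.01*exp(s) - 1.97)^2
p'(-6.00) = 0.00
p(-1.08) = -0.24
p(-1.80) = -0.28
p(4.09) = -0.00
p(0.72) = -0.02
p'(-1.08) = 0.11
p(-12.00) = -0.28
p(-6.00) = -0.28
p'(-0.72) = 0.16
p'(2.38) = 0.00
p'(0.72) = 0.04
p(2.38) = -0.00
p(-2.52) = -0.29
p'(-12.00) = 0.00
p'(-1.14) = 0.10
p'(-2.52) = -0.00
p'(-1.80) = 0.02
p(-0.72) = -0.19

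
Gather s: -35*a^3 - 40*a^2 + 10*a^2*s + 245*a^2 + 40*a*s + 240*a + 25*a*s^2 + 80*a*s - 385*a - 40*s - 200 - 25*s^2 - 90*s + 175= -35*a^3 + 205*a^2 - 145*a + s^2*(25*a - 25) + s*(10*a^2 + 120*a - 130) - 25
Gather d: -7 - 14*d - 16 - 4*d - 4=-18*d - 27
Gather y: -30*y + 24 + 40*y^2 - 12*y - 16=40*y^2 - 42*y + 8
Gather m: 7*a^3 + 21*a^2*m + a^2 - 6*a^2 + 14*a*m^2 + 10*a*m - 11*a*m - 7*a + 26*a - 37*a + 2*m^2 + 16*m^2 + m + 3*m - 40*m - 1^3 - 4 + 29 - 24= 7*a^3 - 5*a^2 - 18*a + m^2*(14*a + 18) + m*(21*a^2 - a - 36)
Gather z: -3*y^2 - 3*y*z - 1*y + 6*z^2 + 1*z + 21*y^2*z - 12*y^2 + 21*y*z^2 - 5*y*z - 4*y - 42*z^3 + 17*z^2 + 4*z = -15*y^2 - 5*y - 42*z^3 + z^2*(21*y + 23) + z*(21*y^2 - 8*y + 5)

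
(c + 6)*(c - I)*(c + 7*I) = c^3 + 6*c^2 + 6*I*c^2 + 7*c + 36*I*c + 42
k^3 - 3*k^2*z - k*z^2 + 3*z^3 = (k - 3*z)*(k - z)*(k + z)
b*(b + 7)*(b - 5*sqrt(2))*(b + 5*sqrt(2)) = b^4 + 7*b^3 - 50*b^2 - 350*b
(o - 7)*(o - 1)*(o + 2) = o^3 - 6*o^2 - 9*o + 14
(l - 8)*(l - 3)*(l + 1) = l^3 - 10*l^2 + 13*l + 24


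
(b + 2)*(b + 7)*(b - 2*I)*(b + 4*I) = b^4 + 9*b^3 + 2*I*b^3 + 22*b^2 + 18*I*b^2 + 72*b + 28*I*b + 112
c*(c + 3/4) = c^2 + 3*c/4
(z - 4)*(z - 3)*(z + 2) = z^3 - 5*z^2 - 2*z + 24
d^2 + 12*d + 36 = (d + 6)^2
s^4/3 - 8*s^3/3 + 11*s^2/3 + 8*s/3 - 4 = (s/3 + 1/3)*(s - 6)*(s - 2)*(s - 1)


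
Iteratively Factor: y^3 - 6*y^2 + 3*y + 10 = (y - 2)*(y^2 - 4*y - 5) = (y - 5)*(y - 2)*(y + 1)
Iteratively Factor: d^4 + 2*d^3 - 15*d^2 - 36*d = (d - 4)*(d^3 + 6*d^2 + 9*d) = d*(d - 4)*(d^2 + 6*d + 9) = d*(d - 4)*(d + 3)*(d + 3)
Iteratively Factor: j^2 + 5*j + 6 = (j + 2)*(j + 3)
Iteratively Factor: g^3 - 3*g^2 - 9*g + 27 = (g - 3)*(g^2 - 9) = (g - 3)^2*(g + 3)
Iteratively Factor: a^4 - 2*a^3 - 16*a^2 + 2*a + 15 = (a + 3)*(a^3 - 5*a^2 - a + 5) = (a - 5)*(a + 3)*(a^2 - 1) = (a - 5)*(a - 1)*(a + 3)*(a + 1)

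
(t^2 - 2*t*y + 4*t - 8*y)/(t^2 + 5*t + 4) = (t - 2*y)/(t + 1)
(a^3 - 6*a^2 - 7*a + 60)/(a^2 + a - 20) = (a^2 - 2*a - 15)/(a + 5)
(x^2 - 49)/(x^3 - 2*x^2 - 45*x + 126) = (x - 7)/(x^2 - 9*x + 18)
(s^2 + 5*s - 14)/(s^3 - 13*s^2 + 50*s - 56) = (s + 7)/(s^2 - 11*s + 28)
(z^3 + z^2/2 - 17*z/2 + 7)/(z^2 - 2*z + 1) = (z^2 + 3*z/2 - 7)/(z - 1)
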